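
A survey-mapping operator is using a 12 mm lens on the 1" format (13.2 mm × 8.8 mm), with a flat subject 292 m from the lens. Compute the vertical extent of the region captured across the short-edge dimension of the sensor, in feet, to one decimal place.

dₒ: 292 m = 292000 mm.
Similar triangles through the lens centre give W/dₒ = h/dᵢ; with 1/f = 1/dₒ + 1/dᵢ this gives W = h·(dₒ − f)/f.
W = 8.8 mm × (292000 − 12) / 12 = 8.8 × 24332.3333 ≈ 214124.533 mm = 214124.533/304.8 ft = 702.508 ft.

702.5 ft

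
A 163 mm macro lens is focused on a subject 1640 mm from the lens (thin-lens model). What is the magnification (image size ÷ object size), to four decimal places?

Thin lens: 1/f = 1/dₒ + 1/dᵢ → 1/dᵢ = 1/163 − 1/1640 = 0.0055252 mm⁻¹, so dᵢ ≈ 180.9885 mm.
Magnification m = dᵢ/dₒ = 180.9885/1640 ≈ 0.11036.

0.1104×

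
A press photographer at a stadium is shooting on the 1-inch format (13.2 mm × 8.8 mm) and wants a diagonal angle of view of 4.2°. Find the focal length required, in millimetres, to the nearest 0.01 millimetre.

216.32 mm

Sensor diagonal = √(13.2² + 8.8²) = √251.6800 ≈ 15.8644 mm.
From α = 2·arctan(d/2f) we get f = d / (2·tan(α/2)).
With d = 15.8644 mm and α/2 = 2.1°, tan(α/2) ≈ 0.03667, so f ≈ 15.8644 / 0.07334 ≈ 216.3232 mm.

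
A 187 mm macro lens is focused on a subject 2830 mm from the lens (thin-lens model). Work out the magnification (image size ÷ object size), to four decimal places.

Thin lens: 1/f = 1/dₒ + 1/dᵢ → 1/dᵢ = 1/187 − 1/2830 = 0.0049942 mm⁻¹, so dᵢ ≈ 200.2308 mm.
Magnification m = dᵢ/dₒ = 200.2308/2830 ≈ 0.07075.

0.0708×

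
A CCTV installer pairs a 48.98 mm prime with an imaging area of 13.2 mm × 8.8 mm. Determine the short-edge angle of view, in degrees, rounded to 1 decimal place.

10.3°

Angle of view α = 2·arctan(h/2f) with h = 8.8 mm and f = 48.98 mm.
h/2f = 0.08983; arctan(0.08983) ≈ 5.1332°, so α ≈ 10.2665°.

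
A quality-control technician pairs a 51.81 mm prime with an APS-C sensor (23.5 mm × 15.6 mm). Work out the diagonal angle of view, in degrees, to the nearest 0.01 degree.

30.46°

Sensor diagonal = √(23.5² + 15.6²) = √795.6100 ≈ 28.2066 mm.
Angle of view α = 2·arctan(d/2f) with d = 28.2066 mm and f = 51.81 mm.
d/2f = 0.27221; arctan(0.27221) ≈ 15.2276°, so α ≈ 30.4552°.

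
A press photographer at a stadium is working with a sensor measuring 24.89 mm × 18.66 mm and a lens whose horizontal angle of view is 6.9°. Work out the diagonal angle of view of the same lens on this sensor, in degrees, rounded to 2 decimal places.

From the horizontal AOV: f = 24.89 / (2·tan(3.45°)) = 24.89 / 0.12057 ≈ 206.4301 mm.
Sensor diagonal = √(24.89² + 18.66²) = √967.7077 ≈ 31.1080 mm.
Diagonal AOV = 2·arctan(31.1080 / (2 × 206.4301)) = 2·arctan(0.07535) ≈ 8.6179°.

8.62°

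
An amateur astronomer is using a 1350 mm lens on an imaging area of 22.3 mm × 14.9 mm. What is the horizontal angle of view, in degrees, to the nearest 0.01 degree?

Angle of view α = 2·arctan(w/2f) with w = 22.3 mm and f = 1350 mm.
w/2f = 0.00826; arctan(0.00826) ≈ 0.4732°, so α ≈ 0.9464°.

0.95°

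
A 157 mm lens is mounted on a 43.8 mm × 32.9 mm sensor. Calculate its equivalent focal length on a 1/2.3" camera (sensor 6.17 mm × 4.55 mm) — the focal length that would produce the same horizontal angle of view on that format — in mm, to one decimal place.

Equal angle of view means equal width/f ratio, so f₂ = f₁ · (width₂/width₁) = 157 × 6.17/43.8.
f₂ = 157 × 0.14087 ≈ 22.116 mm.

22.1 mm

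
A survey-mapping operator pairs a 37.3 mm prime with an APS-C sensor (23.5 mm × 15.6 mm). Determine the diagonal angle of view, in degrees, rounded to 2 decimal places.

Sensor diagonal = √(23.5² + 15.6²) = √795.6100 ≈ 28.2066 mm.
Angle of view α = 2·arctan(d/2f) with d = 28.2066 mm and f = 37.3 mm.
d/2f = 0.37810; arctan(0.37810) ≈ 20.7118°, so α ≈ 41.4236°.

41.42°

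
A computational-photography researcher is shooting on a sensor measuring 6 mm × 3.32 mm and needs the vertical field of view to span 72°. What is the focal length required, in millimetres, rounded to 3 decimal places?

2.285 mm

From α = 2·arctan(h/2f) we get f = h / (2·tan(α/2)).
With h = 3.32 mm and α/2 = 36°, tan(α/2) ≈ 0.72654, so f ≈ 3.32 / 1.45309 ≈ 2.2848 mm.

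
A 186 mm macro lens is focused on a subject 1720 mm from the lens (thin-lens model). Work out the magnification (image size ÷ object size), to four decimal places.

Thin lens: 1/f = 1/dₒ + 1/dᵢ → 1/dᵢ = 1/186 − 1/1720 = 0.0047949 mm⁻¹, so dᵢ ≈ 208.5528 mm.
Magnification m = dᵢ/dₒ = 208.5528/1720 ≈ 0.12125.

0.1213×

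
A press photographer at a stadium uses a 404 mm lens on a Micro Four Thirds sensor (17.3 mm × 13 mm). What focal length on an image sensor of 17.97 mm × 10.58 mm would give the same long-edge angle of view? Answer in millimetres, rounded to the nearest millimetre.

Equal angle of view means equal width/f ratio, so f₂ = f₁ · (width₂/width₁) = 404 × 17.97/17.3.
f₂ = 404 × 1.03873 ≈ 419.646 mm.

420 mm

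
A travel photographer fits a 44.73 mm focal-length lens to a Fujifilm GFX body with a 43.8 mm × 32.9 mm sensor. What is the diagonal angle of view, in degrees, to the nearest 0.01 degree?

62.96°

Sensor diagonal = √(43.8² + 32.9²) = √3000.8500 ≈ 54.7800 mm.
Angle of view α = 2·arctan(d/2f) with d = 54.7800 mm and f = 44.73 mm.
d/2f = 0.61234; arctan(0.61234) ≈ 31.4808°, so α ≈ 62.9617°.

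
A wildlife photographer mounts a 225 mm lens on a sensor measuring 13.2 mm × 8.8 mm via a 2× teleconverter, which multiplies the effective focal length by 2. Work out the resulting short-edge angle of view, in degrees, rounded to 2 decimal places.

1.12°

Effective focal length f = 225 × 2 = 450 mm.
α = 2·arctan(8.8 / (2 × 450)) = 2·arctan(0.00978) ≈ 1.1204°.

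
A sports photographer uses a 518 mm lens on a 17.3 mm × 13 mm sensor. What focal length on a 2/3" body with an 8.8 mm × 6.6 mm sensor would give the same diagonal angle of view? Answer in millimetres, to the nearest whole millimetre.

263 mm

Sensor diagonal = √(17.3² + 13²) = √468.2900 ≈ 21.6400 mm.
Sensor diagonal = √(8.8² + 6.6²) = √121.0000 ≈ 11.0000 mm.
Equal angle of view means equal diagonal/f ratio, so f₂ = f₁ · (diagonal₂/diagonal₁) = 518 × 11.0000/21.6400.
f₂ = 518 × 0.50832 ≈ 263.309 mm.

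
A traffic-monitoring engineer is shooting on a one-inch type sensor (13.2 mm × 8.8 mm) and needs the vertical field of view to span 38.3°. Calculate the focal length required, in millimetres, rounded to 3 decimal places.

12.671 mm

From α = 2·arctan(h/2f) we get f = h / (2·tan(α/2)).
With h = 8.8 mm and α/2 = 19.15°, tan(α/2) ≈ 0.34726, so f ≈ 8.8 / 0.69452 ≈ 12.6707 mm.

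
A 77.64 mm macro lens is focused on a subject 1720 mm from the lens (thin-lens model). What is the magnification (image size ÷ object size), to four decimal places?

0.0473×

Thin lens: 1/f = 1/dₒ + 1/dᵢ → 1/dᵢ = 1/77.64 − 1/1720 = 0.0122986 mm⁻¹, so dᵢ ≈ 81.3103 mm.
Magnification m = dᵢ/dₒ = 81.3103/1720 ≈ 0.04727.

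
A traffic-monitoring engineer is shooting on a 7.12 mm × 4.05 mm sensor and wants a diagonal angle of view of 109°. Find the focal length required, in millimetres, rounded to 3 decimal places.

Sensor diagonal = √(7.12² + 4.05²) = √67.0969 ≈ 8.1913 mm.
From α = 2·arctan(d/2f) we get f = d / (2·tan(α/2)).
With d = 8.1913 mm and α/2 = 54.5°, tan(α/2) ≈ 1.40195, so f ≈ 8.1913 / 2.80390 ≈ 2.9214 mm.

2.921 mm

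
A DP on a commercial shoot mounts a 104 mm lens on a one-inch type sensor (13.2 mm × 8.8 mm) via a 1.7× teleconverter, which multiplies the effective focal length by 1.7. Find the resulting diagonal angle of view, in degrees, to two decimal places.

5.14°

Effective focal length f = 104 × 1.7 = 176.8 mm.
Sensor diagonal = √(13.2² + 8.8²) = √251.6800 ≈ 15.8644 mm.
α = 2·arctan(15.864 / (2 × 176.8)) = 2·arctan(0.04487) ≈ 5.1378°.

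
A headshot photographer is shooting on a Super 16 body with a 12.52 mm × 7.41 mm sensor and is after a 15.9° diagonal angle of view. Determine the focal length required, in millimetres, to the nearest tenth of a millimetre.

Sensor diagonal = √(12.52² + 7.41²) = √211.6585 ≈ 14.5485 mm.
From α = 2·arctan(d/2f) we get f = d / (2·tan(α/2)).
With d = 14.5485 mm and α/2 = 7.95°, tan(α/2) ≈ 0.13965, so f ≈ 14.5485 / 0.27930 ≈ 52.0887 mm.

52.1 mm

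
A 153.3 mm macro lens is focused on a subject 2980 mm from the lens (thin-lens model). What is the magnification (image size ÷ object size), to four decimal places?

0.0542×

Thin lens: 1/f = 1/dₒ + 1/dᵢ → 1/dᵢ = 1/153.3 − 1/2980 = 0.0061876 mm⁻¹, so dᵢ ≈ 161.6139 mm.
Magnification m = dᵢ/dₒ = 161.6139/2980 ≈ 0.05423.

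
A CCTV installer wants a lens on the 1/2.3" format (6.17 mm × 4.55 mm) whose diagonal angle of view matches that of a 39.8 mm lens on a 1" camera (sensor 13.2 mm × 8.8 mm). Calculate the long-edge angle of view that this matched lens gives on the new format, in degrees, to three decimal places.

Sensor diagonal = √(13.2² + 8.8²) = √251.6800 ≈ 15.8644 mm.
Sensor diagonal = √(6.17² + 4.55²) = √58.7714 ≈ 7.6663 mm.
Equal diagonal AOV ⇒ f₂ = f₁ · 7.6663/15.8644 = 39.8 × 0.48324 ≈ 19.2328 mm.
Long-edge AOV on the new format = 2·arctan(6.17 / (2 × 19.2328)) = 2·arctan(0.16040) ≈ 18.2256°.

18.226°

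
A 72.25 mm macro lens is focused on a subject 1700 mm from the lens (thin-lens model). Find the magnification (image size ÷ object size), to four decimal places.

Thin lens: 1/f = 1/dₒ + 1/dᵢ → 1/dᵢ = 1/72.25 − 1/1700 = 0.0132526 mm⁻¹, so dᵢ ≈ 75.4569 mm.
Magnification m = dᵢ/dₒ = 75.4569/1700 ≈ 0.04439.

0.0444×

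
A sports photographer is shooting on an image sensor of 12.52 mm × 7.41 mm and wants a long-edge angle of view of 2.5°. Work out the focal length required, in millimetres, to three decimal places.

From α = 2·arctan(w/2f) we get f = w / (2·tan(α/2)).
With w = 12.52 mm and α/2 = 1.25°, tan(α/2) ≈ 0.02182, so f ≈ 12.52 / 0.04364 ≈ 286.8917 mm.

286.892 mm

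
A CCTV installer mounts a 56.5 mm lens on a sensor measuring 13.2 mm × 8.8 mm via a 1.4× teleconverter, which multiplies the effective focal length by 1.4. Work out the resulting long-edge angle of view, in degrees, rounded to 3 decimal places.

Effective focal length f = 56.5 × 1.4 = 79.1 mm.
α = 2·arctan(13.2 / (2 × 79.1)) = 2·arctan(0.08344) ≈ 9.5393°.

9.539°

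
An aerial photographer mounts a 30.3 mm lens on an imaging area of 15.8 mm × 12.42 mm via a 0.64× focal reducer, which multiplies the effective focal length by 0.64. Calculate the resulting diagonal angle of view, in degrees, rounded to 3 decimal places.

54.785°

Effective focal length f = 30.3 × 0.64 = 19.392 mm.
Sensor diagonal = √(15.8² + 12.42²) = √403.8964 ≈ 20.0972 mm.
α = 2·arctan(20.097 / (2 × 19.392)) = 2·arctan(0.51818) ≈ 54.7848°.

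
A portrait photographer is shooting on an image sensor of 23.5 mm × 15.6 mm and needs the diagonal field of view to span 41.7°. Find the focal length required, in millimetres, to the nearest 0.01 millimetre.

37.03 mm

Sensor diagonal = √(23.5² + 15.6²) = √795.6100 ≈ 28.2066 mm.
From α = 2·arctan(d/2f) we get f = d / (2·tan(α/2)).
With d = 28.2066 mm and α/2 = 20.85°, tan(α/2) ≈ 0.38086, so f ≈ 28.2066 / 0.76173 ≈ 37.0298 mm.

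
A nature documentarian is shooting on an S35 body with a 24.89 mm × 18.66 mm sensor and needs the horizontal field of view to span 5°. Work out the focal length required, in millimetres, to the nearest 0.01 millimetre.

From α = 2·arctan(w/2f) we get f = w / (2·tan(α/2)).
With w = 24.89 mm and α/2 = 2.5°, tan(α/2) ≈ 0.04366, so f ≈ 24.89 / 0.08732 ≈ 285.0374 mm.

285.04 mm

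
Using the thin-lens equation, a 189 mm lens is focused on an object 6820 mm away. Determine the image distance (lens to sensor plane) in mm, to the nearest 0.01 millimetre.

1/dᵢ = 1/f − 1/dₒ = 1/189 − 1/6820 = 0.0051444 mm⁻¹.
dᵢ = 1/0.0051444 ≈ 194.3870 mm.

194.39 mm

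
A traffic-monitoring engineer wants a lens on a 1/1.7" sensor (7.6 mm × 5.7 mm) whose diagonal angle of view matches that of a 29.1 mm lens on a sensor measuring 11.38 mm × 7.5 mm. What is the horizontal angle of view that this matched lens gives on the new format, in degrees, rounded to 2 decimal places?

21.22°

Sensor diagonal = √(11.38² + 7.5²) = √185.7544 ≈ 13.6292 mm.
Sensor diagonal = √(7.6² + 5.7²) = √90.2500 ≈ 9.5000 mm.
Equal diagonal AOV ⇒ f₂ = f₁ · 9.5000/13.6292 = 29.1 × 0.69703 ≈ 20.2837 mm.
Horizontal AOV on the new format = 2·arctan(7.6 / (2 × 20.2837)) = 2·arctan(0.18734) ≈ 21.2219°.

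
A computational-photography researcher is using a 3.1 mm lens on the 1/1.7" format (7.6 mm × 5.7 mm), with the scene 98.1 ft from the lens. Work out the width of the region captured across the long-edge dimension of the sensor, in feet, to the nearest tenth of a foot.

dₒ: 98.1 ft × 304.8 mm/ft = 29900.88 mm.
Similar triangles through the lens centre give W/dₒ = w/dᵢ; with 1/f = 1/dₒ + 1/dᵢ this gives W = w·(dₒ − f)/f.
W = 7.6 mm × (29900.9 − 3.1) / 3.1 = 7.6 × 9644.4449 ≈ 73297.781 mm = 73297.781/304.8 ft = 240.478 ft.

240.5 ft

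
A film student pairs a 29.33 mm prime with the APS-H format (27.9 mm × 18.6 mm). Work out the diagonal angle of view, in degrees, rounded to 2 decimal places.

Sensor diagonal = √(27.9² + 18.6²) = √1124.3700 ≈ 33.5316 mm.
Angle of view α = 2·arctan(d/2f) with d = 33.5316 mm and f = 29.33 mm.
d/2f = 0.57163; arctan(0.57163) ≈ 29.7534°, so α ≈ 59.5069°.

59.51°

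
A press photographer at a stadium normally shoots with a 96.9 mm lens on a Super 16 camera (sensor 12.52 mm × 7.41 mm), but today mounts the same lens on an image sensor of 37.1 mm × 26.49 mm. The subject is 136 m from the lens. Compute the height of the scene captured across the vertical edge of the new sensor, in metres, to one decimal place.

37.2 m

The focal length stays 96.9 mm; the relevant sensor dimension is now h = 26.49 mm. Object distance dₒ = 136 m = 136000 mm.
Thin-lens field height W = h·(dₒ − f)/f = 26.49 × (136000 − 96.9)/96.9 ≈ 37152.457 mm = 37.1525 m.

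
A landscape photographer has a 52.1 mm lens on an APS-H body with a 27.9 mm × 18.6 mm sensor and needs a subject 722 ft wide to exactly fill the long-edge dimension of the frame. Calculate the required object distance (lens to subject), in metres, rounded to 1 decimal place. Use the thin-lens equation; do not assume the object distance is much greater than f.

411.0 m

W: 722 ft × 304.8 mm/ft = 220065.59 mm.
Magnification m = w/W = dᵢ/dₒ; combined with 1/f = 1/dₒ + 1/dᵢ this gives dₒ = f·(1 + W/w).
dₒ = 52.1 mm × (1 + 220066/27.9) = 52.1 × 7888.6557 ≈ 410998.960 mm = 410.999 m.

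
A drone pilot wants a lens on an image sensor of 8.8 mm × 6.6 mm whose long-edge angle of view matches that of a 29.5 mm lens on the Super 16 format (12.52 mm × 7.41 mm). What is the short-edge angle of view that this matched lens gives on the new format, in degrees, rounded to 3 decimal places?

Equal long-edge AOV ⇒ f₂ = f₁ · 8.8/12.52 = 29.5 × 0.70288 ≈ 20.7348 mm.
Short-edge AOV on the new format = 2·arctan(6.6 / (2 × 20.7348)) = 2·arctan(0.15915) ≈ 18.0859°.

18.086°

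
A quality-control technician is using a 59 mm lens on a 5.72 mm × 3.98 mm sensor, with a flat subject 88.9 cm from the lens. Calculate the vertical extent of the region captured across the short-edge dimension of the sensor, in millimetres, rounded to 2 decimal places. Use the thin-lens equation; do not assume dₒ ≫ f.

55.99 mm

dₒ: 88.9 cm = 889 mm.
Similar triangles through the lens centre give W/dₒ = h/dᵢ; with 1/f = 1/dₒ + 1/dᵢ this gives W = h·(dₒ − f)/f.
W = 3.98 mm × (889 − 59) / 59 = 3.98 × 14.0678 ≈ 55.990 mm.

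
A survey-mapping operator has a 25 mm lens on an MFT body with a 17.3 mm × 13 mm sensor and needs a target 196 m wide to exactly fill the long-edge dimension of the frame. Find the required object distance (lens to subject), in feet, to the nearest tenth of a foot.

929.3 ft

W: 196 m = 196000 mm.
Magnification m = w/W = dᵢ/dₒ; combined with 1/f = 1/dₒ + 1/dᵢ this gives dₒ = f·(1 + W/w).
dₒ = 25 mm × (1 + 196000/17.3) = 25 × 11330.4798 ≈ 283261.994 mm = 283261.994/304.8 ft = 929.337 ft.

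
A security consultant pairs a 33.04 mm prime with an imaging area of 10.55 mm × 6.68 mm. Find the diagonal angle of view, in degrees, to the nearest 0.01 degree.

Sensor diagonal = √(10.55² + 6.68²) = √155.9249 ≈ 12.4870 mm.
Angle of view α = 2·arctan(d/2f) with d = 12.4870 mm and f = 33.04 mm.
d/2f = 0.18897; arctan(0.18897) ≈ 10.7009°, so α ≈ 21.4017°.

21.40°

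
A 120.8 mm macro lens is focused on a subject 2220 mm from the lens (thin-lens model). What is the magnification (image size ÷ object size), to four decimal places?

0.0575×

Thin lens: 1/f = 1/dₒ + 1/dᵢ → 1/dᵢ = 1/120.8 − 1/2220 = 0.0078277 mm⁻¹, so dᵢ ≈ 127.7515 mm.
Magnification m = dᵢ/dₒ = 127.7515/2220 ≈ 0.05755.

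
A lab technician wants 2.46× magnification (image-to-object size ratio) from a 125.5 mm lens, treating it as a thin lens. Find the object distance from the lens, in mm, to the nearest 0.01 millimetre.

176.52 mm

With m = dᵢ/dₒ and 1/f = 1/dₒ + 1/dᵢ, substituting dᵢ = m·dₒ gives 1/f = (1 + 1/m)/dₒ, hence dₒ = f·(1 + 1/m).
dₒ = 125.5 × (1 + 1/2.46) = 125.5 × 1.40650 ≈ 176.516 mm.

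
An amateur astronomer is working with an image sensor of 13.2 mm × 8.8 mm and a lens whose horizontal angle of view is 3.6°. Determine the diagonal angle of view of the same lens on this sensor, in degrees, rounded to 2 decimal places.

4.33°

From the horizontal AOV: f = 13.2 / (2·tan(1.8°)) = 13.2 / 0.06285 ≈ 210.0154 mm.
Sensor diagonal = √(13.2² + 8.8²) = √251.6800 ≈ 15.8644 mm.
Diagonal AOV = 2·arctan(15.8644 / (2 × 210.0154)) = 2·arctan(0.03777) ≈ 4.3260°.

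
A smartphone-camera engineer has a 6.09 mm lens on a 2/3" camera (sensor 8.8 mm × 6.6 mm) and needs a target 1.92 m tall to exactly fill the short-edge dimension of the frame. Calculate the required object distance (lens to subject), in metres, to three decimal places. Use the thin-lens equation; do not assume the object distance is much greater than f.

W: 1.92 m = 1920 mm.
Magnification m = h/W = dᵢ/dₒ; combined with 1/f = 1/dₒ + 1/dᵢ this gives dₒ = f·(1 + W/h).
dₒ = 6.09 mm × (1 + 1920/6.6) = 6.09 × 291.9091 ≈ 1777.726 mm = 1.77773 m.

1.778 m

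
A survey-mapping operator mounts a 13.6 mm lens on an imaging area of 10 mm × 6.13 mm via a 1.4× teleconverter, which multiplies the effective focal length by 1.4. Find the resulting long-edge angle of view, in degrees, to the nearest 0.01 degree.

Effective focal length f = 13.6 × 1.4 = 19.04 mm.
α = 2·arctan(10 / (2 × 19.04)) = 2·arctan(0.26261) ≈ 29.4279°.

29.43°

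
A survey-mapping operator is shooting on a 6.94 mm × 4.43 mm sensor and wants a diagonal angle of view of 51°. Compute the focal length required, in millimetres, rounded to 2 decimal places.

Sensor diagonal = √(6.94² + 4.43²) = √67.7885 ≈ 8.2334 mm.
From α = 2·arctan(d/2f) we get f = d / (2·tan(α/2)).
With d = 8.2334 mm and α/2 = 25.5°, tan(α/2) ≈ 0.47698, so f ≈ 8.2334 / 0.95395 ≈ 8.6308 mm.

8.63 mm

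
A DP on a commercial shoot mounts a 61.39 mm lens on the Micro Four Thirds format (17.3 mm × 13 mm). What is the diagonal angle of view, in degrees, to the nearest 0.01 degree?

19.99°

Sensor diagonal = √(17.3² + 13²) = √468.2900 ≈ 21.6400 mm.
Angle of view α = 2·arctan(d/2f) with d = 21.6400 mm and f = 61.39 mm.
d/2f = 0.17625; arctan(0.17625) ≈ 9.9957°, so α ≈ 19.9915°.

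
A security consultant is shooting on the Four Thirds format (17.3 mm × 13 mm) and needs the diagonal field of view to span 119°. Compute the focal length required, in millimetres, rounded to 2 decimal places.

Sensor diagonal = √(17.3² + 13²) = √468.2900 ≈ 21.6400 mm.
From α = 2·arctan(d/2f) we get f = d / (2·tan(α/2)).
With d = 21.6400 mm and α/2 = 59.5°, tan(α/2) ≈ 1.69766, so f ≈ 21.6400 / 3.39533 ≈ 6.3735 mm.

6.37 mm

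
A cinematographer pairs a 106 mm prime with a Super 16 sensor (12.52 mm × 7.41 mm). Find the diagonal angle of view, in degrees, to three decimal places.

7.852°

Sensor diagonal = √(12.52² + 7.41²) = √211.6585 ≈ 14.5485 mm.
Angle of view α = 2·arctan(d/2f) with d = 14.5485 mm and f = 106 mm.
d/2f = 0.06862; arctan(0.06862) ≈ 3.9258°, so α ≈ 7.8515°.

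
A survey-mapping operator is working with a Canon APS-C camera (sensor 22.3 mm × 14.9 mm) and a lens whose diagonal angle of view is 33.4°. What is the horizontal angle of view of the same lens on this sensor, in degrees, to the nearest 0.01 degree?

28.01°

Sensor diagonal = √(22.3² + 14.9²) = √719.3000 ≈ 26.8198 mm.
From the diagonal AOV: f = 26.8198 / (2·tan(16.7°)) = 26.8198 / 0.60003 ≈ 44.6975 mm.
Horizontal AOV = 2·arctan(22.3 / (2 × 44.6975)) = 2·arctan(0.24945) ≈ 28.0137°.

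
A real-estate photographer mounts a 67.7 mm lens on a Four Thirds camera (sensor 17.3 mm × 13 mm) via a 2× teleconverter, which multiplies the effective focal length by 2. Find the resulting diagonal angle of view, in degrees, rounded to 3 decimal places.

9.138°

Effective focal length f = 67.7 × 2 = 135.4 mm.
Sensor diagonal = √(17.3² + 13²) = √468.2900 ≈ 21.6400 mm.
α = 2·arctan(21.640 / (2 × 135.4)) = 2·arctan(0.07991) ≈ 9.1378°.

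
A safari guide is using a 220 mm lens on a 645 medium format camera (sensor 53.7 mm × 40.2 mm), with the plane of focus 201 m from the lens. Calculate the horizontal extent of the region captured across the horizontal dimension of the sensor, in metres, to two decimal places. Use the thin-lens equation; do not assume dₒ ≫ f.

dₒ: 201 m = 201000 mm.
Similar triangles through the lens centre give W/dₒ = w/dᵢ; with 1/f = 1/dₒ + 1/dᵢ this gives W = w·(dₒ − f)/f.
W = 53.7 mm × (201000 − 220) / 220 = 53.7 × 912.6364 ≈ 49008.573 mm = 49.0086 m.

49.01 m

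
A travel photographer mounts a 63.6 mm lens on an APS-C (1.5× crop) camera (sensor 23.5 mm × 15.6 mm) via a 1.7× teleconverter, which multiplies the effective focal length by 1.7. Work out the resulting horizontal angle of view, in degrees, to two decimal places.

12.40°

Effective focal length f = 63.6 × 1.7 = 108.12 mm.
α = 2·arctan(23.5 / (2 × 108.12)) = 2·arctan(0.10868) ≈ 12.4046°.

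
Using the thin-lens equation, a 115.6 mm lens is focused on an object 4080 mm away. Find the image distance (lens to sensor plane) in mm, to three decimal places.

1/dᵢ = 1/f − 1/dₒ = 1/115.6 − 1/4080 = 0.0084054 mm⁻¹.
dᵢ = 1/0.0084054 ≈ 118.9708 mm.

118.971 mm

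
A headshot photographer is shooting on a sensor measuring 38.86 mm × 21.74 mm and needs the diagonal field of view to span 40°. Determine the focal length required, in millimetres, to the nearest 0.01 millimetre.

Sensor diagonal = √(38.86² + 21.74²) = √1982.7272 ≈ 44.5278 mm.
From α = 2·arctan(d/2f) we get f = d / (2·tan(α/2)).
With d = 44.5278 mm and α/2 = 20°, tan(α/2) ≈ 0.36397, so f ≈ 44.5278 / 0.72794 ≈ 61.1696 mm.

61.17 mm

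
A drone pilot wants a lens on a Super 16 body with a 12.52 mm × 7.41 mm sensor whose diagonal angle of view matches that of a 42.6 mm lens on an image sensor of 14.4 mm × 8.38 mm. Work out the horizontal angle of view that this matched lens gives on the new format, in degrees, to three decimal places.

Sensor diagonal = √(14.4² + 8.38²) = √277.5844 ≈ 16.6609 mm.
Sensor diagonal = √(12.52² + 7.41²) = √211.6585 ≈ 14.5485 mm.
Equal diagonal AOV ⇒ f₂ = f₁ · 14.5485/16.6609 = 42.6 × 0.87321 ≈ 37.1989 mm.
Horizontal AOV on the new format = 2·arctan(12.52 / (2 × 37.1989)) = 2·arctan(0.16828) ≈ 19.1050°.

19.105°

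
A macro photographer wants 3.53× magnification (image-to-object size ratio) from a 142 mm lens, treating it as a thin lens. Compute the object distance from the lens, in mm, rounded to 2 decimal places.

182.23 mm

With m = dᵢ/dₒ and 1/f = 1/dₒ + 1/dᵢ, substituting dᵢ = m·dₒ gives 1/f = (1 + 1/m)/dₒ, hence dₒ = f·(1 + 1/m).
dₒ = 142 × (1 + 1/3.53) = 142 × 1.28329 ≈ 182.227 mm.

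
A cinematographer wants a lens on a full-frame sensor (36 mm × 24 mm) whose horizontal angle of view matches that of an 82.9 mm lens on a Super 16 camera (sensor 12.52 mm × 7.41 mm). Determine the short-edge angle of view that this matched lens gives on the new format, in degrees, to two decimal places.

5.76°

Equal horizontal AOV ⇒ f₂ = f₁ · 36/12.52 = 82.9 × 2.87540 ≈ 238.3706 mm.
Short-edge AOV on the new format = 2·arctan(24 / (2 × 238.3706)) = 2·arctan(0.05034) ≈ 5.7639°.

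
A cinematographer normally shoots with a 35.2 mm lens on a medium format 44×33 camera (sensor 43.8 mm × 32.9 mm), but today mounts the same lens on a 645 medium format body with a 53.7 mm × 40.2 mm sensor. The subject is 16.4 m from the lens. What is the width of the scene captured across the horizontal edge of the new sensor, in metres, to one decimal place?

25.0 m

The focal length stays 35.2 mm; the relevant sensor dimension is now w = 53.7 mm. Object distance dₒ = 16.4 m = 16400 mm.
Thin-lens field width W = w·(dₒ − f)/f = 53.7 × (16400 − 35.2)/35.2 ≈ 24965.618 mm = 24.9656 m.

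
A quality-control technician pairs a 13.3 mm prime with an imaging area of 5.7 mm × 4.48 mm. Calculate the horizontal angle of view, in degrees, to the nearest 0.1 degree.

24.2°

Angle of view α = 2·arctan(w/2f) with w = 5.7 mm and f = 13.3 mm.
w/2f = 0.21429; arctan(0.21429) ≈ 12.0948°, so α ≈ 24.1895°.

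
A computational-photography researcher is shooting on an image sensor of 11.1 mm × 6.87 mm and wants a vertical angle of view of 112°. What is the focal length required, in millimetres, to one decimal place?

2.3 mm

From α = 2·arctan(h/2f) we get f = h / (2·tan(α/2)).
With h = 6.87 mm and α/2 = 56°, tan(α/2) ≈ 1.48256, so f ≈ 6.87 / 2.96512 ≈ 2.3169 mm.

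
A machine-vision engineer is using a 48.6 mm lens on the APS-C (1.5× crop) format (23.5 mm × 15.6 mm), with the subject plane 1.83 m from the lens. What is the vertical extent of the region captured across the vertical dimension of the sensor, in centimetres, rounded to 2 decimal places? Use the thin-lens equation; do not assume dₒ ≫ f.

dₒ: 1.83 m = 1830 mm.
Similar triangles through the lens centre give W/dₒ = h/dᵢ; with 1/f = 1/dₒ + 1/dᵢ this gives W = h·(dₒ − f)/f.
W = 15.6 mm × (1830 − 48.6) / 48.6 = 15.6 × 36.6543 ≈ 571.807 mm = 57.1807 cm.

57.18 cm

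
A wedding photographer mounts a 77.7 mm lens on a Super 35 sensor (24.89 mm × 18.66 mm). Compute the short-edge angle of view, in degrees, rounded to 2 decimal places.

Angle of view α = 2·arctan(h/2f) with h = 18.66 mm and f = 77.7 mm.
h/2f = 0.12008; arctan(0.12008) ≈ 6.8471°, so α ≈ 13.6943°.

13.69°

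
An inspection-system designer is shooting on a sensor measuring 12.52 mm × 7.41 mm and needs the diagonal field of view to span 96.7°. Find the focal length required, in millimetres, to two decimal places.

6.47 mm

Sensor diagonal = √(12.52² + 7.41²) = √211.6585 ≈ 14.5485 mm.
From α = 2·arctan(d/2f) we get f = d / (2·tan(α/2)).
With d = 14.5485 mm and α/2 = 48.35°, tan(α/2) ≈ 1.12435, so f ≈ 14.5485 / 2.24870 ≈ 6.4697 mm.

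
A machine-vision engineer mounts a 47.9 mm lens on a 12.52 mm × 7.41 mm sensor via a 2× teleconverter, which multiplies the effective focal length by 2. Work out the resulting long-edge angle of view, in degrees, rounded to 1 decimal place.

7.5°

Effective focal length f = 47.9 × 2 = 95.8 mm.
α = 2·arctan(12.52 / (2 × 95.8)) = 2·arctan(0.06534) ≈ 7.4773°.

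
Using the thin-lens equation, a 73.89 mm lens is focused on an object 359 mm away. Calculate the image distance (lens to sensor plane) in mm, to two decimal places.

93.04 mm

1/dᵢ = 1/f − 1/dₒ = 1/73.89 − 1/359 = 0.0107481 mm⁻¹.
dᵢ = 1/0.0107481 ≈ 93.0396 mm.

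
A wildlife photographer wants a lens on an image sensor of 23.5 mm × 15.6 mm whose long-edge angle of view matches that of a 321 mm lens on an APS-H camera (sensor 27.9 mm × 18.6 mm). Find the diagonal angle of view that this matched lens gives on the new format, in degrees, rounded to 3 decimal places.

Equal long-edge AOV ⇒ f₂ = f₁ · 23.5/27.9 = 321 × 0.84229 ≈ 270.3763 mm.
Sensor diagonal = √(23.5² + 15.6²) = √795.6100 ≈ 28.2066 mm.
Diagonal AOV on the new format = 2·arctan(28.2066 / (2 × 270.3763)) = 2·arctan(0.05216) ≈ 5.9719°.

5.972°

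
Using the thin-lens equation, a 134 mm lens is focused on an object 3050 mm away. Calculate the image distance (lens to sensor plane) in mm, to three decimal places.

140.158 mm

1/dᵢ = 1/f − 1/dₒ = 1/134 − 1/3050 = 0.0071348 mm⁻¹.
dᵢ = 1/0.0071348 ≈ 140.1578 mm.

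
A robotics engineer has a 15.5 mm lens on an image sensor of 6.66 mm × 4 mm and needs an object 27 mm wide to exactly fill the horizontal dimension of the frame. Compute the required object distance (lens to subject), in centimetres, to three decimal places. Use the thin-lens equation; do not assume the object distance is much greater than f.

7.834 cm

Magnification m = w/W = dᵢ/dₒ; combined with 1/f = 1/dₒ + 1/dᵢ this gives dₒ = f·(1 + W/w).
dₒ = 15.5 mm × (1 + 27/6.66) = 15.5 × 5.0541 ≈ 78.338 mm = 7.83378 cm.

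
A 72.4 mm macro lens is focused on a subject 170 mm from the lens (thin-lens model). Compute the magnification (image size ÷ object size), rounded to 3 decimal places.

Thin lens: 1/f = 1/dₒ + 1/dᵢ → 1/dᵢ = 1/72.4 − 1/170 = 0.0079298 mm⁻¹, so dᵢ ≈ 126.1066 mm.
Magnification m = dᵢ/dₒ = 126.1066/170 ≈ 0.74180.

0.742×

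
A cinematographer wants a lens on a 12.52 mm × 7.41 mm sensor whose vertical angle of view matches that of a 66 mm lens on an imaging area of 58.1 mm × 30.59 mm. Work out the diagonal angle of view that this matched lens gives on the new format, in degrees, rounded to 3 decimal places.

48.930°

Equal vertical AOV ⇒ f₂ = f₁ · 7.41/30.59 = 66 × 0.24224 ≈ 15.9876 mm.
Sensor diagonal = √(12.52² + 7.41²) = √211.6585 ≈ 14.5485 mm.
Diagonal AOV on the new format = 2·arctan(14.5485 / (2 × 15.9876)) = 2·arctan(0.45499) ≈ 48.9305°.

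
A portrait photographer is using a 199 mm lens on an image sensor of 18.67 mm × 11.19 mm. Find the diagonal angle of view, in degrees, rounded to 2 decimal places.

6.26°

Sensor diagonal = √(18.67² + 11.19²) = √473.7850 ≈ 21.7666 mm.
Angle of view α = 2·arctan(d/2f) with d = 21.7666 mm and f = 199 mm.
d/2f = 0.05469; arctan(0.05469) ≈ 3.1304°, so α ≈ 6.2608°.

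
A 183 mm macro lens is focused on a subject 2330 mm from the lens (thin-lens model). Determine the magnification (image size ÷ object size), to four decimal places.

Thin lens: 1/f = 1/dₒ + 1/dᵢ → 1/dᵢ = 1/183 − 1/2330 = 0.0050353 mm⁻¹, so dᵢ ≈ 198.5980 mm.
Magnification m = dᵢ/dₒ = 198.5980/2330 ≈ 0.08524.

0.0852×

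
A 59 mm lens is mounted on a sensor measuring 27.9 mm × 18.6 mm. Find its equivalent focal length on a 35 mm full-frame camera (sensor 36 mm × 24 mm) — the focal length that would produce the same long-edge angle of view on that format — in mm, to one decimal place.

76.1 mm

Equal angle of view means equal width/f ratio, so f₂ = f₁ · (width₂/width₁) = 59 × 36/27.9.
f₂ = 59 × 1.29032 ≈ 76.129 mm.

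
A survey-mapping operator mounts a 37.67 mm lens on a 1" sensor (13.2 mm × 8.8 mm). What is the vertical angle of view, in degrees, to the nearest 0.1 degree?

13.3°

Angle of view α = 2·arctan(h/2f) with h = 8.8 mm and f = 37.67 mm.
h/2f = 0.11680; arctan(0.11680) ≈ 6.6622°, so α ≈ 13.3244°.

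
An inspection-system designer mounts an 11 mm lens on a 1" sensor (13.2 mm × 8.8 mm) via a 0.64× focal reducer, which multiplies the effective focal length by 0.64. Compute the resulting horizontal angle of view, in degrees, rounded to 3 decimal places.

86.305°

Effective focal length f = 11 × 0.64 = 7.04 mm.
α = 2·arctan(13.2 / (2 × 7.04)) = 2·arctan(0.93750) ≈ 86.3048°.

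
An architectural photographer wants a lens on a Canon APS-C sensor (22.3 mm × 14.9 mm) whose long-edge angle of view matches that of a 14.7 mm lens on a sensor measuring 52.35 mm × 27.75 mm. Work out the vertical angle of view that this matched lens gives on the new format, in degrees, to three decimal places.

Equal long-edge AOV ⇒ f₂ = f₁ · 22.3/52.35 = 14.7 × 0.42598 ≈ 6.2619 mm.
Vertical AOV on the new format = 2·arctan(14.9 / (2 × 6.2619)) = 2·arctan(1.18974) ≈ 99.9044°.

99.904°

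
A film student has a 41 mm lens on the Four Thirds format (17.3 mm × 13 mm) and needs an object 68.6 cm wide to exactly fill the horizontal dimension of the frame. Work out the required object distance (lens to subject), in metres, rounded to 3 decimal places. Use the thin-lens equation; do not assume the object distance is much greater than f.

1.667 m

W: 68.6 cm = 686 mm.
Magnification m = w/W = dᵢ/dₒ; combined with 1/f = 1/dₒ + 1/dᵢ this gives dₒ = f·(1 + W/w).
dₒ = 41 mm × (1 + 686/17.3) = 41 × 40.6532 ≈ 1666.780 mm = 1.66678 m.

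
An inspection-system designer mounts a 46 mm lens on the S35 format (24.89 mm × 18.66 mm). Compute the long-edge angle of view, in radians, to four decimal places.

Angle of view α = 2·arctan(w/2f) with w = 24.89 mm and f = 46 mm.
w/2f = 0.27054; arctan(0.27054) ≈ 0.2642 rad, so α ≈ 0.5284 rad.

0.5284 rad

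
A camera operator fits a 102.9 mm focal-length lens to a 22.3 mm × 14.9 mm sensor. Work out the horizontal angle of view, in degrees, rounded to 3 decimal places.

Angle of view α = 2·arctan(w/2f) with w = 22.3 mm and f = 102.9 mm.
w/2f = 0.10836; arctan(0.10836) ≈ 6.1843°, so α ≈ 12.3686°.

12.369°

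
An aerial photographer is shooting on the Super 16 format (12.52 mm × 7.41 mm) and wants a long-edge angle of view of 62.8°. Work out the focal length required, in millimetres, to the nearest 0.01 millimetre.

From α = 2·arctan(w/2f) we get f = w / (2·tan(α/2)).
With w = 12.52 mm and α/2 = 31.4°, tan(α/2) ≈ 0.61040, so f ≈ 12.52 / 1.22081 ≈ 10.2555 mm.

10.26 mm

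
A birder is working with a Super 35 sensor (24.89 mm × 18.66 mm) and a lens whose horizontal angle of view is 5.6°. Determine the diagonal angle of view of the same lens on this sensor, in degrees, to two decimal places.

From the horizontal AOV: f = 24.89 / (2·tan(2.8°)) = 24.89 / 0.09782 ≈ 254.4565 mm.
Sensor diagonal = √(24.89² + 18.66²) = √967.7077 ≈ 31.1080 mm.
Diagonal AOV = 2·arctan(31.1080 / (2 × 254.4565)) = 2·arctan(0.06113) ≈ 6.9959°.

7.00°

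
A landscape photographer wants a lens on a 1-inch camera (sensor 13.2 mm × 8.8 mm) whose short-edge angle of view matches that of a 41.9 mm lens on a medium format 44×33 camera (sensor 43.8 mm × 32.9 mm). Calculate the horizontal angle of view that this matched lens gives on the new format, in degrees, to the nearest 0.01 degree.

Equal short-edge AOV ⇒ f₂ = f₁ · 8.8/32.9 = 41.9 × 0.26748 ≈ 11.2073 mm.
Horizontal AOV on the new format = 2·arctan(13.2 / (2 × 11.2073)) = 2·arctan(0.58890) ≈ 60.9878°.

60.99°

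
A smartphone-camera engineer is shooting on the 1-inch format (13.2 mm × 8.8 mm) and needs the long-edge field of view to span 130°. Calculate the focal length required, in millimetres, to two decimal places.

3.08 mm

From α = 2·arctan(w/2f) we get f = w / (2·tan(α/2)).
With w = 13.2 mm and α/2 = 65°, tan(α/2) ≈ 2.14451, so f ≈ 13.2 / 4.28901 ≈ 3.0776 mm.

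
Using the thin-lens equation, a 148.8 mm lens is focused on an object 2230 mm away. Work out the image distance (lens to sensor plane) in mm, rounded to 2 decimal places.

159.44 mm

1/dᵢ = 1/f − 1/dₒ = 1/148.8 − 1/2230 = 0.0062720 mm⁻¹.
dᵢ = 1/0.0062720 ≈ 159.4388 mm.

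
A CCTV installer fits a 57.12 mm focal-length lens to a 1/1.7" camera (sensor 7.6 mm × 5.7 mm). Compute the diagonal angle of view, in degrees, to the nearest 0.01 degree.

Sensor diagonal = √(7.6² + 5.7²) = √90.2500 ≈ 9.5000 mm.
Angle of view α = 2·arctan(d/2f) with d = 9.5000 mm and f = 57.12 mm.
d/2f = 0.08316; arctan(0.08316) ≈ 4.7537°, so α ≈ 9.5074°.

9.51°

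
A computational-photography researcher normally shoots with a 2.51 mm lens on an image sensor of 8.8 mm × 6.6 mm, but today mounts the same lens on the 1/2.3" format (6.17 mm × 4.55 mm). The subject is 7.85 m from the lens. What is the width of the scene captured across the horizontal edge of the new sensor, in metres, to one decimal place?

The focal length stays 2.51 mm; the relevant sensor dimension is now w = 6.17 mm. Object distance dₒ = 7.85 m = 7850 mm.
Thin-lens field width W = w·(dₒ − f)/f = 6.17 × (7850 − 2.51)/2.51 ≈ 19290.444 mm = 19.2904 m.

19.3 m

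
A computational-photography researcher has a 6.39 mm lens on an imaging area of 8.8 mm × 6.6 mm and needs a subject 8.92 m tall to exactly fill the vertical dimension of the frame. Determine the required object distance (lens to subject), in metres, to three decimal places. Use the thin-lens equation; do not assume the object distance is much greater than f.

8.643 m

W: 8.92 m = 8920 mm.
Magnification m = h/W = dᵢ/dₒ; combined with 1/f = 1/dₒ + 1/dᵢ this gives dₒ = f·(1 + W/h).
dₒ = 6.39 mm × (1 + 8920/6.6) = 6.39 × 1352.5152 ≈ 8642.572 mm = 8.64257 m.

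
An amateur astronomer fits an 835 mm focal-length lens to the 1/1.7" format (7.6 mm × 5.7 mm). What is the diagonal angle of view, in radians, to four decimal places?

0.0114 rad

Sensor diagonal = √(7.6² + 5.7²) = √90.2500 ≈ 9.5000 mm.
Angle of view α = 2·arctan(d/2f) with d = 9.5000 mm and f = 835 mm.
d/2f = 0.00569; arctan(0.00569) ≈ 0.0057 rad, so α ≈ 0.0114 rad.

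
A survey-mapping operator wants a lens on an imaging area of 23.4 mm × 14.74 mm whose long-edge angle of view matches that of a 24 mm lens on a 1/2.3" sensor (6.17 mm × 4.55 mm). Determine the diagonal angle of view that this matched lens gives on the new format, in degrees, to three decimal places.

17.276°

Equal long-edge AOV ⇒ f₂ = f₁ · 23.4/6.17 = 24 × 3.79254 ≈ 91.0211 mm.
Sensor diagonal = √(23.4² + 14.74²) = √764.8276 ≈ 27.6555 mm.
Diagonal AOV on the new format = 2·arctan(27.6555 / (2 × 91.0211)) = 2·arctan(0.15192) ≈ 17.2764°.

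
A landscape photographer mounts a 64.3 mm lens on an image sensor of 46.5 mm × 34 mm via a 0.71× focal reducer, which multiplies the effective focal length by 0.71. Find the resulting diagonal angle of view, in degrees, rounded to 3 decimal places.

Effective focal length f = 64.3 × 0.71 = 45.653 mm.
Sensor diagonal = √(46.5² + 34²) = √3318.2500 ≈ 57.6043 mm.
α = 2·arctan(57.604 / (2 × 45.653)) = 2·arctan(0.63089) ≈ 64.4950°.

64.495°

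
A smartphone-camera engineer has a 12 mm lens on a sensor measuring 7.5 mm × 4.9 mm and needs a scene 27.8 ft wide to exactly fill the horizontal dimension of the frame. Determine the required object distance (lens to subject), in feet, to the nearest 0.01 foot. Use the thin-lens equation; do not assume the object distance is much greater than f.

44.52 ft

W: 27.8 ft × 304.8 mm/ft = 8473.44 mm.
Magnification m = w/W = dᵢ/dₒ; combined with 1/f = 1/dₒ + 1/dᵢ this gives dₒ = f·(1 + W/w).
dₒ = 12 mm × (1 + 8473.44/7.5) = 12 × 1130.7920 ≈ 13569.504 mm = 13569.504/304.8 ft = 44.5194 ft.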